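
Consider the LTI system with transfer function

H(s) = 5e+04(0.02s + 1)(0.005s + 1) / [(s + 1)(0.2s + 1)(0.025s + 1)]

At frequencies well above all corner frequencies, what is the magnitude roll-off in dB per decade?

-20 dB/decade

Each pole contributes −20 dB/decade at high frequency; each zero contributes +20 dB/decade.
Net: 2 zero(s) − 3 pole(s) → -20 dB/decade.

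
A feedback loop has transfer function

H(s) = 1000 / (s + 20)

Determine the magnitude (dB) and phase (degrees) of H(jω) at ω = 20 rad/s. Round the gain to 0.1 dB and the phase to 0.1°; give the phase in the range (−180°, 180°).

Substitute s = j20:
Numerator: 1000 = 1000 + j0
Denominator: (j20) + 20 = 20 + j20
|N| = √(1000² + 0²) ≈ 1000, ∠N ≈ 0.00°
|D| = √(20² + 20²) ≈ 28.284, ∠D ≈ 45.00°
|H| = 1000 / 28.284 ≈ 35.356
Gain = 20 log₁₀(35.356) ≈ 30.97 dB
∠H = 0.00° − 45.00° = -45.00°

31.0 dB, -45.0°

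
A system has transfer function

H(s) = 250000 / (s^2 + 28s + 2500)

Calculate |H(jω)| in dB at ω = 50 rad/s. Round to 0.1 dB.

45.0 dB

At s = jω = j50:
quadratic: (j50)² + 28·j50 + 2500 = 0 + j1400 → |·| ≈ 1400, ∠ ≈ 90.00°
|H| = 250000 / 1400 ≈ 178.57
Gain = 20 log₁₀(178.57) ≈ 45.04 dB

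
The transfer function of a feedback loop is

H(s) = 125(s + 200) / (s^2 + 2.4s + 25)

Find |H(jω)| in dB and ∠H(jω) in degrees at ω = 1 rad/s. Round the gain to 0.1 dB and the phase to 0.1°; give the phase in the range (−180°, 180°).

60.3 dB, -5.4°

At s = jω = j1:
zero (s+200): 200 + j1 → |·| = √(200²+1²) = √40001 ≈ 200, ∠ = arctan(1/200) ≈ 0.29°
quadratic: (j1)² + 2.4·j1 + 25 = 24 + j2.4 → |·| ≈ 24.12, ∠ ≈ 5.71°
|H| = 125 · 200 / 24.12 ≈ 1036.5
Gain = 20 log₁₀(1036.5) ≈ 60.31 dB
∠H = 0.29° − 5.71° = -5.42°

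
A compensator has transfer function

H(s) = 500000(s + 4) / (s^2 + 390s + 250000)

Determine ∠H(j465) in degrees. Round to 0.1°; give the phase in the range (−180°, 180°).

10.1°

At s = jω = j465:
zero (s+4): 4 + j465 → |·| = √(4²+465²) = √216241 ≈ 465.02, ∠ = arctan(465/4) ≈ 89.51°
quadratic: (j465)² + 390·j465 + 250000 = 33775 + j181350 → |·| ≈ 1.8447e+05, ∠ ≈ 79.45°
∠H = 89.51° − 79.45° = 10.06°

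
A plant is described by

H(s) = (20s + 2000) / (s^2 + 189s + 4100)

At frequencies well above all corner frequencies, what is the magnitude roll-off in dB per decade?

Each pole contributes −20 dB/decade at high frequency; each zero contributes +20 dB/decade.
Net: 1 zero(s) − 2 pole(s) → -20 dB/decade.

-20 dB/decade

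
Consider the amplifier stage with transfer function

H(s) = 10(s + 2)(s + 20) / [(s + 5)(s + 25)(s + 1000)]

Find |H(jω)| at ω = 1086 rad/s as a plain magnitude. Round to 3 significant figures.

At s = jω = j1086:
zero (s+2): 2 + j1086 → |·| = √(2²+1086²) = √1179400 ≈ 1086, ∠ = arctan(1086/2) ≈ 89.89°
zero (s+20): 20 + j1086 → |·| = √(20²+1086²) = √1179796 ≈ 1086.2, ∠ = arctan(1086/20) ≈ 88.94°
pole (s+5): 5 + j1086 → |·| = √(5²+1086²) = √1179421 ≈ 1086, ∠ = arctan(1086/5) ≈ 89.74°
pole (s+25): 25 + j1086 → |·| = √(25²+1086²) = √1180021 ≈ 1086.3, ∠ = arctan(1086/25) ≈ 88.68°
pole (s+1000): 1000 + j1086 → |·| = √(1000²+1086²) = √2179396 ≈ 1476.3, ∠ = arctan(1086/1000) ≈ 47.36°
|H| = 10 · 1.1796e+06 / 1.7416e+09 ≈ 0.0067731

0.00677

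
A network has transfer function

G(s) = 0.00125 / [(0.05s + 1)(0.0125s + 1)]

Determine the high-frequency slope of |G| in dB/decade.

Each pole contributes −20 dB/decade at high frequency; each zero contributes +20 dB/decade.
Net: 0 zero(s) − 2 pole(s) → -40 dB/decade.

-40 dB/decade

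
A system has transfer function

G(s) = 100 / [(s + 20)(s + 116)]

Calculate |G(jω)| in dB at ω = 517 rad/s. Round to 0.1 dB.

-68.8 dB

At s = jω = j517:
pole (s+20): 20 + j517 → |·| = √(20²+517²) = √267689 ≈ 517.39, ∠ = arctan(517/20) ≈ 87.78°
pole (s+116): 116 + j517 → |·| = √(116²+517²) = √280745 ≈ 529.85, ∠ = arctan(517/116) ≈ 77.35°
|G| = 100 / 2.7414e+05 ≈ 0.00036478
Gain = 20 log₁₀(0.00036478) ≈ -68.76 dB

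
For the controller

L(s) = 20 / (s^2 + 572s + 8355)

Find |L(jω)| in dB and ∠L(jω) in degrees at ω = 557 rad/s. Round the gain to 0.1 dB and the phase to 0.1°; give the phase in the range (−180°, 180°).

-86.8 dB, -133.5°

Substitute s = j557:
Numerator: 20 = 20 + j0
Denominator: (j557)^2 + 572(j557) + 8355 = -301894 + j318604
|N| = √(20² + 0²) ≈ 20, ∠N ≈ 0.00°
|D| = √(301894² + 318604²) ≈ 4.3892e+05, ∠D ≈ 133.46°
|L| = 20 / 4.3892e+05 ≈ 4.5566e-05
Gain = 20 log₁₀(4.5566e-05) ≈ -86.83 dB
∠L = 0.00° − 133.46° = -133.46°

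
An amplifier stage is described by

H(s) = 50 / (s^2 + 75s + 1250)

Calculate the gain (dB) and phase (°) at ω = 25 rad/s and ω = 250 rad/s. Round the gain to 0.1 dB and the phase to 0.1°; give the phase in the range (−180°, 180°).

Substitute s = j25:
Numerator: 50 = 50 + j0
Denominator: (j25)^2 + 75(j25) + 1250 = 625 + j1875
|N| = √(50² + 0²) ≈ 50, ∠N ≈ 0.00°
|D| = √(625² + 1875²) ≈ 1976.4, ∠D ≈ 71.57°
|H| = 50 / 1976.4 ≈ 0.025299
Gain = 20 log₁₀(0.025299) ≈ -31.94 dB
∠H = 0.00° − 71.57° = -71.57°

Substitute s = j250:
Numerator: 50 = 50 + j0
Denominator: (j250)^2 + 75(j250) + 1250 = -61250 + j18750
|N| = √(50² + 0²) ≈ 50, ∠N ≈ 0.00°
|D| = √(61250² + 18750²) ≈ 64056, ∠D ≈ 162.98°
|H| = 50 / 64056 ≈ 0.00078057
Gain = 20 log₁₀(0.00078057) ≈ -62.15 dB
∠H = 0.00° − 162.98° = -162.98°

ω = 25: -31.9 dB, -71.6°; ω = 250: -62.2 dB, -163.0°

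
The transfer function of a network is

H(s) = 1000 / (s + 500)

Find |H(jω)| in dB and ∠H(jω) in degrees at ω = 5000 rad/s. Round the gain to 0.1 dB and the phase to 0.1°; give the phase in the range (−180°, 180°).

-14.0 dB, -84.3°

At s = jω = j5000:
pole (s+500): 500 + j5000 → |·| = √(500²+5000²) = √25250000 ≈ 5024.9, ∠ = arctan(5000/500) ≈ 84.29°
|H| = 1000 / 5024.9 ≈ 0.19901
Gain = 20 log₁₀(0.19901) ≈ -14.02 dB
∠H = 0.00° − 84.29° = -84.29°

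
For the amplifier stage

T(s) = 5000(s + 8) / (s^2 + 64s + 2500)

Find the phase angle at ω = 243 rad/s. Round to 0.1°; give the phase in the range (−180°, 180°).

-76.5°

At s = jω = j243:
zero (s+8): 8 + j243 → |·| = √(8²+243²) = √59113 ≈ 243.13, ∠ = arctan(243/8) ≈ 88.11°
quadratic: (j243)² + 64·j243 + 2500 = -56549 + j15552 → |·| ≈ 58649, ∠ ≈ 164.62°
∠T = 88.11° − 164.62° = -76.51°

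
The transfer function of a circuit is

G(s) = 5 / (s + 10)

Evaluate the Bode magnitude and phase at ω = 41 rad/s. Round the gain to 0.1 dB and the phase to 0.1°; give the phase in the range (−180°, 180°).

-18.5 dB, -76.3°

Substitute s = j41:
Numerator: 5 = 5 + j0
Denominator: (j41) + 10 = 10 + j41
|N| = √(5² + 0²) ≈ 5, ∠N ≈ 0.00°
|D| = √(10² + 41²) ≈ 42.202, ∠D ≈ 76.29°
|G| = 5 / 42.202 ≈ 0.11848
Gain = 20 log₁₀(0.11848) ≈ -18.53 dB
∠G = 0.00° − 76.29° = -76.29°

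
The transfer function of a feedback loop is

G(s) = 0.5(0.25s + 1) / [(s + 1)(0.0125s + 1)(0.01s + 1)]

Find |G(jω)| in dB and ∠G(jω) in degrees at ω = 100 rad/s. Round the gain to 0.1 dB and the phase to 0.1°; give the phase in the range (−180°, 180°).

At ω = 100 rad/s:
zero (1 + j100·0.25) = 1 + j25 → |·| ≈ 25.02, ∠ ≈ 87.71°
pole (1 + j100·1) = 1 + j100 → |·| ≈ 100, ∠ ≈ 89.43°
pole (1 + j100·0.0125) = 1 + j1.25 → |·| ≈ 1.6008, ∠ ≈ 51.34°
pole (1 + j100·0.01) = 1 + j1 → |·| ≈ 1.4142, ∠ ≈ 45.00°
|G| = 0.5 · 25.02 / (100 · 1.6008 · 1.4142) ≈ 0.05526
Gain = 20 log₁₀(0.05526) ≈ -25.15 dB
∠G = (87.71°) − (89.43° + 51.34° + 45.00°) = -98.06°

-25.2 dB, -98.1°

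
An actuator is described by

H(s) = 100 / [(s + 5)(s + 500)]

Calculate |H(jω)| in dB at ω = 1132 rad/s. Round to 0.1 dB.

-82.9 dB

At s = jω = j1132:
pole (s+5): 5 + j1132 → |·| = √(5²+1132²) = √1281449 ≈ 1132, ∠ = arctan(1132/5) ≈ 89.75°
pole (s+500): 500 + j1132 → |·| = √(500²+1132²) = √1531424 ≈ 1237.5, ∠ = arctan(1132/500) ≈ 66.17°
|H| = 100 / 1.4008e+06 ≈ 7.1388e-05
Gain = 20 log₁₀(7.1388e-05) ≈ -82.93 dB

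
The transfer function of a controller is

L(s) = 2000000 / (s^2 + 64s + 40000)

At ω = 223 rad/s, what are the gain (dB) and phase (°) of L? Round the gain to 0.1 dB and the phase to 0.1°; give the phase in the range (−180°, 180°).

At s = jω = j223:
quadratic: (j223)² + 64·j223 + 40000 = -9729 + j14272 → |·| ≈ 17273, ∠ ≈ 124.28°
|L| = 2000000 / 17273 ≈ 115.79
Gain = 20 log₁₀(115.79) ≈ 41.27 dB
∠L = 0.00° − 124.28° = -124.28°

41.3 dB, -124.3°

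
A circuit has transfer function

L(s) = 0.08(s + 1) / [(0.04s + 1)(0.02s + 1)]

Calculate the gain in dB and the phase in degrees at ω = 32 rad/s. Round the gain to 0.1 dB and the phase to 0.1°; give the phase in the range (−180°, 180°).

2.5 dB, 3.6°

At ω = 32 rad/s:
zero (1 + j32·1) = 1 + j32 → |·| ≈ 32.016, ∠ ≈ 88.21°
pole (1 + j32·0.04) = 1 + j1.28 → |·| ≈ 1.6243, ∠ ≈ 52.00°
pole (1 + j32·0.02) = 1 + j0.64 → |·| ≈ 1.1873, ∠ ≈ 32.62°
|L| = 0.08 · 32.016 / (1.6243 · 1.1873) ≈ 1.3281
Gain = 20 log₁₀(1.3281) ≈ 2.46 dB
∠L = (88.21°) − (52.00° + 32.62°) = 3.59°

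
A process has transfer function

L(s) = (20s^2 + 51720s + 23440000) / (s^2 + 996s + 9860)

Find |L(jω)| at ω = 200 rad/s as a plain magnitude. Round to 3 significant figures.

Substitute s = j200:
Numerator: 20(j200)^2 + 51720(j200) + 23440000 = 22640000 + j10344000
Denominator: (j200)^2 + 996(j200) + 9860 = -30140 + j199200
|N| = √(22640000² + 10344000²) ≈ 2.4891e+07, ∠N ≈ 24.56°
|D| = √(30140² + 199200²) ≈ 2.0147e+05, ∠D ≈ 98.60°
|L| = 2.4891e+07 / 2.0147e+05 ≈ 123.55

124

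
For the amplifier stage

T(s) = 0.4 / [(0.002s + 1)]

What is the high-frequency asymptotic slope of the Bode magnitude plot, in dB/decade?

Each pole contributes −20 dB/decade at high frequency; each zero contributes +20 dB/decade.
Net: 0 zero(s) − 1 pole(s) → -20 dB/decade.

-20 dB/decade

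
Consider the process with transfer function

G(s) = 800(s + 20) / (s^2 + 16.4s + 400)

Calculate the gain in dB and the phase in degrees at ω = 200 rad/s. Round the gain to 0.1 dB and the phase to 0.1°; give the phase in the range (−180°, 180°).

At s = jω = j200:
zero (s+20): 20 + j200 → |·| = √(20²+200²) = √40400 ≈ 201, ∠ = arctan(200/20) ≈ 84.29°
quadratic: (j200)² + 16.4·j200 + 400 = -39600 + j3280 → |·| ≈ 39736, ∠ ≈ 175.27°
|G| = 800 · 201 / 39736 ≈ 4.0467
Gain = 20 log₁₀(4.0467) ≈ 12.14 dB
∠G = 84.29° − 175.27° = -90.98°

12.1 dB, -91.0°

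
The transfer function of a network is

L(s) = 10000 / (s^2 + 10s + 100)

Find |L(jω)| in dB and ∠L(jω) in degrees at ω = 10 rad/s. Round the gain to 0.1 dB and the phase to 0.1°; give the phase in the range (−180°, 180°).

At s = jω = j10:
quadratic: (j10)² + 10·j10 + 100 = 0 + j100 → |·| ≈ 100, ∠ ≈ 90.00°
|L| = 10000 / 100 ≈ 100
Gain = 20 log₁₀(100) ≈ 40.00 dB
∠L = 0.00° − 90.00° = -90.00°

40.0 dB, -90.0°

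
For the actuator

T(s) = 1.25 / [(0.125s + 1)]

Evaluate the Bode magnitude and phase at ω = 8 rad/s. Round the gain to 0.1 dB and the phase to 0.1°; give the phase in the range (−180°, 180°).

At ω = 8 rad/s:
pole (1 + j8·0.125) = 1 + j1 → |·| ≈ 1.4142, ∠ ≈ 45.00°
|T| = 1.25 · 1 / (1.4142) ≈ 0.88389
Gain = 20 log₁₀(0.88389) ≈ -1.07 dB
∠T = (0°) − (45.00°) = -45.00°

-1.1 dB, -45.0°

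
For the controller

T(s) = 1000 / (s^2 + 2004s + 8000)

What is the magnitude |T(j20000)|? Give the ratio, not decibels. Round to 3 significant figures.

Substitute s = j20000:
Numerator: 1000 = 1000 + j0
Denominator: (j20000)^2 + 2004(j20000) + 8000 = -399992000 + j40080000
|N| = √(1000² + 0²) ≈ 1000, ∠N ≈ 0.00°
|D| = √(399992000² + 40080000²) ≈ 4.02e+08, ∠D ≈ 174.28°
|T| = 1000 / 4.02e+08 ≈ 2.4876e-06

2.49e-06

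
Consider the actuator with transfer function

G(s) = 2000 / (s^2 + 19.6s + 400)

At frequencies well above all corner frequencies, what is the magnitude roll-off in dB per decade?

-40 dB/decade

Each pole contributes −20 dB/decade at high frequency; each zero contributes +20 dB/decade.
Net: 0 zero(s) − 2 pole(s) → -40 dB/decade.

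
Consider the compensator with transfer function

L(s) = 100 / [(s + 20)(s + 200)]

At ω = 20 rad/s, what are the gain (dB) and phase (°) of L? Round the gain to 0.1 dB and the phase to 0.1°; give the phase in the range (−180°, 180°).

-35.1 dB, -50.7°

At s = jω = j20:
pole (s+20): 20 + j20 → |·| = √(20²+20²) = √800 ≈ 28.284, ∠ = arctan(20/20) ≈ 45.00°
pole (s+200): 200 + j20 → |·| = √(200²+20²) = √40400 ≈ 201, ∠ = arctan(20/200) ≈ 5.71°
|L| = 100 / 5685.1 ≈ 0.01759
Gain = 20 log₁₀(0.01759) ≈ -35.09 dB
∠L = 0.00° − 50.71° = -50.71°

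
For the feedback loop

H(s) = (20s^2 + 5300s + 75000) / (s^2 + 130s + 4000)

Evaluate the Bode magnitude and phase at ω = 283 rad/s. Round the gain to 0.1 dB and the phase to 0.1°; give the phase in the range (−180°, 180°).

Substitute s = j283:
Numerator: 20(j283)^2 + 5300(j283) + 75000 = -1526780 + j1499900
Denominator: (j283)^2 + 130(j283) + 4000 = -76089 + j36790
|N| = √(1526780² + 1499900²) ≈ 2.1403e+06, ∠N ≈ 135.51°
|D| = √(76089² + 36790²) ≈ 84517, ∠D ≈ 154.20°
|H| = 2.1403e+06 / 84517 ≈ 25.324
Gain = 20 log₁₀(25.324) ≈ 28.07 dB
∠H = 135.51° − 154.20° = -18.69°

28.1 dB, -18.7°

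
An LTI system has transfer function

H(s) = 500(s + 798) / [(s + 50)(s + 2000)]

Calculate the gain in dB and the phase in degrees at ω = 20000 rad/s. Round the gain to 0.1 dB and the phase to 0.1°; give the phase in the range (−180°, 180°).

At s = jω = j20000:
zero (s+798): 798 + j20000 → |·| = √(798²+20000²) = √400636804 ≈ 20016, ∠ = arctan(20000/798) ≈ 87.72°
pole (s+50): 50 + j20000 → |·| = √(50²+20000²) = √400002500 ≈ 20000, ∠ = arctan(20000/50) ≈ 89.86°
pole (s+2000): 2000 + j20000 → |·| = √(2000²+20000²) = √404000000 ≈ 20100, ∠ = arctan(20000/2000) ≈ 84.29°
|H| = 500 · 20016 / 4.02e+08 ≈ 0.024896
Gain = 20 log₁₀(0.024896) ≈ -32.08 dB
∠H = 87.72° − 174.15° = -86.43°

-32.1 dB, -86.4°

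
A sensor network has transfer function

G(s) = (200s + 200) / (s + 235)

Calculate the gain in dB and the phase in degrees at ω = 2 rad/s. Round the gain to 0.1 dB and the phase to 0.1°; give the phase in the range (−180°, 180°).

5.6 dB, 62.9°

Substitute s = j2:
Numerator: 200(j2) + 200 = 200 + j400
Denominator: (j2) + 235 = 235 + j2
|N| = √(200² + 400²) ≈ 447.21, ∠N ≈ 63.43°
|D| = √(235² + 2²) ≈ 235.01, ∠D ≈ 0.49°
|G| = 447.21 / 235.01 ≈ 1.9029
Gain = 20 log₁₀(1.9029) ≈ 5.59 dB
∠G = 63.43° − 0.49° = 62.94°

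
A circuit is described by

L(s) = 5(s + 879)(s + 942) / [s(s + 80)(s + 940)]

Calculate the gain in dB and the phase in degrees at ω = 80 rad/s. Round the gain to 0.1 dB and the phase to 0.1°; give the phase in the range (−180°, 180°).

-6.2 dB, -129.8°

At s = jω = j80:
zero (s+879): 879 + j80 → |·| = √(879²+80²) = √779041 ≈ 882.63, ∠ = arctan(80/879) ≈ 5.20°
zero (s+942): 942 + j80 → |·| = √(942²+80²) = √893764 ≈ 945.39, ∠ = arctan(80/942) ≈ 4.85°
pole (s+80): 80 + j80 → |·| = √(80²+80²) = √12800 ≈ 113.14, ∠ = arctan(80/80) ≈ 45.00°
pole (s+940): 940 + j80 → |·| = √(940²+80²) = √890000 ≈ 943.4, ∠ = arctan(80/940) ≈ 4.86°
pole at origin: |s| = 80, ∠ = 90.00° (in denominator)
|L| = 5 · 8.3443e+05 / 8.5389e+06 ≈ 0.48861
Gain = 20 log₁₀(0.48861) ≈ -6.22 dB
∠L = 10.05° − 139.86° = -129.81°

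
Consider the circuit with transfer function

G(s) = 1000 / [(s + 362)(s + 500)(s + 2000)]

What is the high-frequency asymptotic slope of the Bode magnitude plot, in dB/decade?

Each pole contributes −20 dB/decade at high frequency; each zero contributes +20 dB/decade.
Net: 0 zero(s) − 3 pole(s) → -60 dB/decade.

-60 dB/decade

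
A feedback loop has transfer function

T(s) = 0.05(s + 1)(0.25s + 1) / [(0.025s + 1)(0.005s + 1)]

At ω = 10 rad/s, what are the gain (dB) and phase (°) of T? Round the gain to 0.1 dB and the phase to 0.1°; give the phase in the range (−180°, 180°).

At ω = 10 rad/s:
zero (1 + j10·1) = 1 + j10 → |·| ≈ 10.05, ∠ ≈ 84.29°
zero (1 + j10·0.25) = 1 + j2.5 → |·| ≈ 2.6926, ∠ ≈ 68.20°
pole (1 + j10·0.025) = 1 + j0.25 → |·| ≈ 1.0308, ∠ ≈ 14.04°
pole (1 + j10·0.005) = 1 + j0.05 → |·| ≈ 1.0012, ∠ ≈ 2.86°
|T| = 0.05 · 10.05 · 2.6926 / (1.0308 · 1.0012) ≈ 1.311
Gain = 20 log₁₀(1.311) ≈ 2.35 dB
∠T = (84.29° + 68.20°) − (14.04° + 2.86°) = 135.59°

2.4 dB, 135.6°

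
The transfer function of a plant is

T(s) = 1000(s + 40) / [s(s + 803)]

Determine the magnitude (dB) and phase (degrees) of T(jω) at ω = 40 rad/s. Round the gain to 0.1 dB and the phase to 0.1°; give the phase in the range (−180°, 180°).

At s = jω = j40:
zero (s+40): 40 + j40 → |·| = √(40²+40²) = √3200 ≈ 56.569, ∠ = arctan(40/40) ≈ 45.00°
pole (s+803): 803 + j40 → |·| = √(803²+40²) = √646409 ≈ 804, ∠ = arctan(40/803) ≈ 2.85°
pole at origin: |s| = 40, ∠ = 90.00° (in denominator)
|T| = 1000 · 56.569 / 32160 ≈ 1.759
Gain = 20 log₁₀(1.759) ≈ 4.91 dB
∠T = 45.00° − 92.85° = -47.85°

4.9 dB, -47.9°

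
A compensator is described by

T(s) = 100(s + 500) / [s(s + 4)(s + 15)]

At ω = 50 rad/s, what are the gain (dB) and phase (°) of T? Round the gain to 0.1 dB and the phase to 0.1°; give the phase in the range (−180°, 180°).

At s = jω = j50:
zero (s+500): 500 + j50 → |·| = √(500²+50²) = √252500 ≈ 502.49, ∠ = arctan(50/500) ≈ 5.71°
pole (s+4): 4 + j50 → |·| = √(4²+50²) = √2516 ≈ 50.16, ∠ = arctan(50/4) ≈ 85.43°
pole (s+15): 15 + j50 → |·| = √(15²+50²) = √2725 ≈ 52.202, ∠ = arctan(50/15) ≈ 73.30°
pole at origin: |s| = 50, ∠ = 90.00° (in denominator)
|T| = 100 · 502.49 / 1.3092e+05 ≈ 0.38381
Gain = 20 log₁₀(0.38381) ≈ -8.32 dB
∠T = 5.71° − 248.73° = -243.02° ≡ 116.98° (principal value)

-8.3 dB, 117.0°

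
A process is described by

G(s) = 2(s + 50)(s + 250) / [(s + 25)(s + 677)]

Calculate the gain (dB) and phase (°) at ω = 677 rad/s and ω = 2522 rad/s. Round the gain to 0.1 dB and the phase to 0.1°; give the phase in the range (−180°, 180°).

ω = 677: 3.6 dB, 22.6°; ω = 2522: 5.8 dB, 8.8°

At s = jω = j677:
zero (s+50): 50 + j677 → |·| = √(50²+677²) = √460829 ≈ 678.84, ∠ = arctan(677/50) ≈ 85.78°
zero (s+250): 250 + j677 → |·| = √(250²+677²) = √520829 ≈ 721.68, ∠ = arctan(677/250) ≈ 69.73°
pole (s+25): 25 + j677 → |·| = √(25²+677²) = √458954 ≈ 677.46, ∠ = arctan(677/25) ≈ 87.89°
pole (s+677): 677 + j677 → |·| = √(677²+677²) = √916658 ≈ 957.42, ∠ = arctan(677/677) ≈ 45.00°
|G| = 2 · 4.8991e+05 / 6.4861e+05 ≈ 1.5106
Gain = 20 log₁₀(1.5106) ≈ 3.58 dB
∠G = 155.51° − 132.89° = 22.62°

At s = jω = j2522:
zero (s+50): 50 + j2522 → |·| = √(50²+2522²) = √6362984 ≈ 2522.5, ∠ = arctan(2522/50) ≈ 88.86°
zero (s+250): 250 + j2522 → |·| = √(250²+2522²) = √6422984 ≈ 2534.4, ∠ = arctan(2522/250) ≈ 84.34°
pole (s+25): 25 + j2522 → |·| = √(25²+2522²) = √6361109 ≈ 2522.1, ∠ = arctan(2522/25) ≈ 89.43°
pole (s+677): 677 + j2522 → |·| = √(677²+2522²) = √6818813 ≈ 2611.3, ∠ = arctan(2522/677) ≈ 74.97°
|G| = 2 · 6.393e+06 / 6.586e+06 ≈ 1.9414
Gain = 20 log₁₀(1.9414) ≈ 5.76 dB
∠G = 173.20° − 164.40° = 8.80°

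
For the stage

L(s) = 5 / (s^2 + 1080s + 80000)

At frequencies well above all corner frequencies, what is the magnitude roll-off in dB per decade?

Each pole contributes −20 dB/decade at high frequency; each zero contributes +20 dB/decade.
Net: 0 zero(s) − 2 pole(s) → -40 dB/decade.

-40 dB/decade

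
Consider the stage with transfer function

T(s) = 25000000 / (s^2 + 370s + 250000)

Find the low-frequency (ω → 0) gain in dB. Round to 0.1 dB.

T(0) = 25000000 / 250000 = 100
20 log₁₀(100) ≈ 40.00 dB

40.0 dB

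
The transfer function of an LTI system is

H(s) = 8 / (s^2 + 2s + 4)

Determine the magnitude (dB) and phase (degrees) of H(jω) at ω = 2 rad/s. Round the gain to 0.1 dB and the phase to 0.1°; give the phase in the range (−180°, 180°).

6.0 dB, -90.0°

At s = jω = j2:
quadratic: (j2)² + 2·j2 + 4 = 0 + j4 → |·| ≈ 4, ∠ ≈ 90.00°
|H| = 8 / 4 ≈ 2
Gain = 20 log₁₀(2) ≈ 6.02 dB
∠H = 0.00° − 90.00° = -90.00°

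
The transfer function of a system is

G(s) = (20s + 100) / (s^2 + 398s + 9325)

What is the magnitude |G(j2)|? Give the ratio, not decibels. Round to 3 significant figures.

Substitute s = j2:
Numerator: 20(j2) + 100 = 100 + j40
Denominator: (j2)^2 + 398(j2) + 9325 = 9321 + j796
|N| = √(100² + 40²) ≈ 107.7, ∠N ≈ 21.80°
|D| = √(9321² + 796²) ≈ 9354.9, ∠D ≈ 4.88°
|G| = 107.7 / 9354.9 ≈ 0.011513

0.0115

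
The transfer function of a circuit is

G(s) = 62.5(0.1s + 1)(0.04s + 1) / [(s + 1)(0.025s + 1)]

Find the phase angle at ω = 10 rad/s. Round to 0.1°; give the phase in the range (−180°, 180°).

At ω = 10 rad/s:
zero (1 + j10·0.1) = 1 + j1 → |·| ≈ 1.4142, ∠ ≈ 45.00°
zero (1 + j10·0.04) = 1 + j0.4 → |·| ≈ 1.077, ∠ ≈ 21.80°
pole (1 + j10·1) = 1 + j10 → |·| ≈ 10.05, ∠ ≈ 84.29°
pole (1 + j10·0.025) = 1 + j0.25 → |·| ≈ 1.0308, ∠ ≈ 14.04°
∠G = (45.00° + 21.80°) − (84.29° + 14.04°) = -31.53°

-31.5°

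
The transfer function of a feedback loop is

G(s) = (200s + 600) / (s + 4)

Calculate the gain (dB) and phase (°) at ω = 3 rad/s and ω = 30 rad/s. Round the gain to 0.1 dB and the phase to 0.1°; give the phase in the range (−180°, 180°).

ω = 3: 44.6 dB, 8.1°; ω = 30: 46.0 dB, 1.9°

Substitute s = j3:
Numerator: 200(j3) + 600 = 600 + j600
Denominator: (j3) + 4 = 4 + j3
|N| = √(600² + 600²) ≈ 848.53, ∠N ≈ 45.00°
|D| = √(4² + 3²) ≈ 5, ∠D ≈ 36.87°
|G| = 848.53 / 5 ≈ 169.71
Gain = 20 log₁₀(169.71) ≈ 44.59 dB
∠G = 45.00° − 36.87° = 8.13°

Substitute s = j30:
Numerator: 200(j30) + 600 = 600 + j6000
Denominator: (j30) + 4 = 4 + j30
|N| = √(600² + 6000²) ≈ 6029.9, ∠N ≈ 84.29°
|D| = √(4² + 30²) ≈ 30.265, ∠D ≈ 82.41°
|G| = 6029.9 / 30.265 ≈ 199.24
Gain = 20 log₁₀(199.24) ≈ 45.99 dB
∠G = 84.29° − 82.41° = 1.88°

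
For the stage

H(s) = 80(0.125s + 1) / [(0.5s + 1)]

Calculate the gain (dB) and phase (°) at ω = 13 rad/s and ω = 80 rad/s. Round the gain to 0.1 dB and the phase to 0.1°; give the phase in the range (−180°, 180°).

At ω = 13 rad/s:
zero (1 + j13·0.125) = 1 + j1.625 → |·| ≈ 1.908, ∠ ≈ 58.39°
pole (1 + j13·0.5) = 1 + j6.5 → |·| ≈ 6.5765, ∠ ≈ 81.25°
|H| = 80 · 1.908 / (6.5765) ≈ 23.21
Gain = 20 log₁₀(23.21) ≈ 27.31 dB
∠H = (58.39°) − (81.25°) = -22.86°

At ω = 80 rad/s:
zero (1 + j80·0.125) = 1 + j10 → |·| ≈ 10.05, ∠ ≈ 84.29°
pole (1 + j80·0.5) = 1 + j40 → |·| ≈ 40.012, ∠ ≈ 88.57°
|H| = 80 · 10.05 / (40.012) ≈ 20.094
Gain = 20 log₁₀(20.094) ≈ 26.06 dB
∠H = (84.29°) − (88.57°) = -4.28°

ω = 13: 27.3 dB, -22.9°; ω = 80: 26.1 dB, -4.3°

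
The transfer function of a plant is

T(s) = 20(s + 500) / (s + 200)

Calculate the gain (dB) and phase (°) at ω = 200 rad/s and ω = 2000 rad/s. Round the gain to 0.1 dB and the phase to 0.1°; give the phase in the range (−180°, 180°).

ω = 200: 31.6 dB, -23.2°; ω = 2000: 26.2 dB, -8.3°

At s = jω = j200:
zero (s+500): 500 + j200 → |·| = √(500²+200²) = √290000 ≈ 538.52, ∠ = arctan(200/500) ≈ 21.80°
pole (s+200): 200 + j200 → |·| = √(200²+200²) = √80000 ≈ 282.84, ∠ = arctan(200/200) ≈ 45.00°
|T| = 20 · 538.52 / 282.84 ≈ 38.079
Gain = 20 log₁₀(38.079) ≈ 31.61 dB
∠T = 21.80° − 45.00° = -23.20°

At s = jω = j2000:
zero (s+500): 500 + j2000 → |·| = √(500²+2000²) = √4250000 ≈ 2061.6, ∠ = arctan(2000/500) ≈ 75.96°
pole (s+200): 200 + j2000 → |·| = √(200²+2000²) = √4040000 ≈ 2010, ∠ = arctan(2000/200) ≈ 84.29°
|T| = 20 · 2061.6 / 2010 ≈ 20.513
Gain = 20 log₁₀(20.513) ≈ 26.24 dB
∠T = 75.96° − 84.29° = -8.33°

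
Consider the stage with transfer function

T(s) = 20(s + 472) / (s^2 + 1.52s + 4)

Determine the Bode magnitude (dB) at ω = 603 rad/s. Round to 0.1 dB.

-27.5 dB

At s = jω = j603:
zero (s+472): 472 + j603 → |·| = √(472²+603²) = √586393 ≈ 765.76, ∠ = arctan(603/472) ≈ 51.95°
quadratic: (j603)² + 1.52·j603 + 4 = -363605 + j916.56 → |·| ≈ 3.6361e+05, ∠ ≈ 179.86°
|T| = 20 · 765.76 / 3.6361e+05 ≈ 0.04212
Gain = 20 log₁₀(0.04212) ≈ -27.51 dB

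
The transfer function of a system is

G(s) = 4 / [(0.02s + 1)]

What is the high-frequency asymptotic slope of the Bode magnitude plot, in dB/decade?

Each pole contributes −20 dB/decade at high frequency; each zero contributes +20 dB/decade.
Net: 0 zero(s) − 1 pole(s) → -20 dB/decade.

-20 dB/decade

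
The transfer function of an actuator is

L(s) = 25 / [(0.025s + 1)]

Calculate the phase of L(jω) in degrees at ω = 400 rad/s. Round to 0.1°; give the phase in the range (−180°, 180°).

-84.3°

At ω = 400 rad/s:
pole (1 + j400·0.025) = 1 + j10 → |·| ≈ 10.05, ∠ ≈ 84.29°
∠L = (0°) − (84.29°) = -84.29°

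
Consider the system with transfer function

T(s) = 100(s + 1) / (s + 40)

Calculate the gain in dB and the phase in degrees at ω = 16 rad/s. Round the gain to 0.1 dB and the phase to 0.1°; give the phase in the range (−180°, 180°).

At s = jω = j16:
zero (s+1): 1 + j16 → |·| = √(1²+16²) = √257 ≈ 16.031, ∠ = arctan(16/1) ≈ 86.42°
pole (s+40): 40 + j16 → |·| = √(40²+16²) = √1856 ≈ 43.081, ∠ = arctan(16/40) ≈ 21.80°
|T| = 100 · 16.031 / 43.081 ≈ 37.211
Gain = 20 log₁₀(37.211) ≈ 31.41 dB
∠T = 86.42° − 21.80° = 64.62°

31.4 dB, 64.6°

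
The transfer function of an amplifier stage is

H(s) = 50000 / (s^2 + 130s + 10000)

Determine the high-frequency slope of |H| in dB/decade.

Each pole contributes −20 dB/decade at high frequency; each zero contributes +20 dB/decade.
Net: 0 zero(s) − 2 pole(s) → -40 dB/decade.

-40 dB/decade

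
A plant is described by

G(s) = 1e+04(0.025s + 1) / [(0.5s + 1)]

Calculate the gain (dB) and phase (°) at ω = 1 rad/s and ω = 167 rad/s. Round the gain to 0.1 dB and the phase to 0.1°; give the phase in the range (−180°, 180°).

ω = 1: 79.0 dB, -25.1°; ω = 167: 54.2 dB, -12.8°

At ω = 1 rad/s:
zero (1 + j1·0.025) = 1 + j0.025 → |·| ≈ 1.0003, ∠ ≈ 1.43°
pole (1 + j1·0.5) = 1 + j0.5 → |·| ≈ 1.118, ∠ ≈ 26.57°
|G| = 1e+04 · 1.0003 / (1.118) ≈ 8947.2
Gain = 20 log₁₀(8947.2) ≈ 79.03 dB
∠G = (1.43°) − (26.57°) = -25.14°

At ω = 167 rad/s:
zero (1 + j167·0.025) = 1 + j4.175 → |·| ≈ 4.2931, ∠ ≈ 76.53°
pole (1 + j167·0.5) = 1 + j83.5 → |·| ≈ 83.506, ∠ ≈ 89.31°
|G| = 1e+04 · 4.2931 / (83.506) ≈ 514.11
Gain = 20 log₁₀(514.11) ≈ 54.22 dB
∠G = (76.53°) − (89.31°) = -12.78°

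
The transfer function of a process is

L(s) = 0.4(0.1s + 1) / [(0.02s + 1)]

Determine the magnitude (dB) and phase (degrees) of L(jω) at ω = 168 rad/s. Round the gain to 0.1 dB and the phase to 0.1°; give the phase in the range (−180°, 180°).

At ω = 168 rad/s:
zero (1 + j168·0.1) = 1 + j16.8 → |·| ≈ 16.83, ∠ ≈ 86.59°
pole (1 + j168·0.02) = 1 + j3.36 → |·| ≈ 3.5057, ∠ ≈ 73.43°
|L| = 0.4 · 16.83 / (3.5057) ≈ 1.9203
Gain = 20 log₁₀(1.9203) ≈ 5.67 dB
∠L = (86.59°) − (73.43°) = 13.16°

5.7 dB, 13.2°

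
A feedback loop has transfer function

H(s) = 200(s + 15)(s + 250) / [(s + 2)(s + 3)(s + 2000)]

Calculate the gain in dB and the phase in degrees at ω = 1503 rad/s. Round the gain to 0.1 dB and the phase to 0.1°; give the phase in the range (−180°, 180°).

-21.8 dB, -46.7°

At s = jω = j1503:
zero (s+15): 15 + j1503 → |·| = √(15²+1503²) = √2259234 ≈ 1503.1, ∠ = arctan(1503/15) ≈ 89.43°
zero (s+250): 250 + j1503 → |·| = √(250²+1503²) = √2321509 ≈ 1523.6, ∠ = arctan(1503/250) ≈ 80.56°
pole (s+2): 2 + j1503 → |·| = √(2²+1503²) = √2259013 ≈ 1503, ∠ = arctan(1503/2) ≈ 89.92°
pole (s+3): 3 + j1503 → |·| = √(3²+1503²) = √2259018 ≈ 1503, ∠ = arctan(1503/3) ≈ 89.89°
pole (s+2000): 2000 + j1503 → |·| = √(2000²+1503²) = √6259009 ≈ 2501.8, ∠ = arctan(1503/2000) ≈ 36.92°
|H| = 200 · 2.2901e+06 / 5.6516e+09 ≈ 0.081043
Gain = 20 log₁₀(0.081043) ≈ -21.83 dB
∠H = 169.99° − 216.73° = -46.74°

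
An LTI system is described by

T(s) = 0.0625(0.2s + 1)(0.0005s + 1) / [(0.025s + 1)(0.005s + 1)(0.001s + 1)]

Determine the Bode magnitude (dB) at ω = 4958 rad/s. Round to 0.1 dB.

At ω = 4958 rad/s:
zero (1 + j4958·0.2) = 1 + j991.6 → |·| ≈ 991.6, ∠ ≈ 89.94°
zero (1 + j4958·0.0005) = 1 + j2.479 → |·| ≈ 2.6731, ∠ ≈ 68.03°
pole (1 + j4958·0.025) = 1 + j123.95 → |·| ≈ 123.95, ∠ ≈ 89.54°
pole (1 + j4958·0.005) = 1 + j24.79 → |·| ≈ 24.81, ∠ ≈ 87.69°
pole (1 + j4958·0.001) = 1 + j4.958 → |·| ≈ 5.0578, ∠ ≈ 78.60°
|T| = 0.0625 · 991.6 · 2.6731 / (123.95 · 24.81 · 5.0578) ≈ 0.010651
Gain = 20 log₁₀(0.010651) ≈ -39.45 dB

-39.5 dB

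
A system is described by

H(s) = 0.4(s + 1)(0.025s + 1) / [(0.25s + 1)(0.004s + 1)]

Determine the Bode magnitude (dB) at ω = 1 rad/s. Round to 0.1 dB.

-5.2 dB

At ω = 1 rad/s:
zero (1 + j1·1) = 1 + j1 → |·| ≈ 1.4142, ∠ ≈ 45.00°
zero (1 + j1·0.025) = 1 + j0.025 → |·| ≈ 1.0003, ∠ ≈ 1.43°
pole (1 + j1·0.25) = 1 + j0.25 → |·| ≈ 1.0308, ∠ ≈ 14.04°
pole (1 + j1·0.004) = 1 + j0.004 → |·| ≈ 1, ∠ ≈ 0.23°
|H| = 0.4 · 1.4142 · 1.0003 / (1.0308 · 1) ≈ 0.54894
Gain = 20 log₁₀(0.54894) ≈ -5.21 dB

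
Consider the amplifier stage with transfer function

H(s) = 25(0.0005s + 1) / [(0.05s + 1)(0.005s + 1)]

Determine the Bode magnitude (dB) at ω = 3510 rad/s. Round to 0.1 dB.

-35.7 dB

At ω = 3510 rad/s:
zero (1 + j3510·0.0005) = 1 + j1.755 → |·| ≈ 2.0199, ∠ ≈ 60.33°
pole (1 + j3510·0.05) = 1 + j175.5 → |·| ≈ 175.5, ∠ ≈ 89.67°
pole (1 + j3510·0.005) = 1 + j17.55 → |·| ≈ 17.578, ∠ ≈ 86.74°
|H| = 25 · 2.0199 / (175.5 · 17.578) ≈ 0.016369
Gain = 20 log₁₀(0.016369) ≈ -35.72 dB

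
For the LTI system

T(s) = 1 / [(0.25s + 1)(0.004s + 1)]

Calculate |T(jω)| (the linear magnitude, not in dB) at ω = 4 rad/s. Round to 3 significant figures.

At ω = 4 rad/s:
pole (1 + j4·0.25) = 1 + j1 → |·| ≈ 1.4142, ∠ ≈ 45.00°
pole (1 + j4·0.004) = 1 + j0.016 → |·| ≈ 1.0001, ∠ ≈ 0.92°
|T| = 1 · 1 / (1.4142 · 1.0001) ≈ 0.70704

0.707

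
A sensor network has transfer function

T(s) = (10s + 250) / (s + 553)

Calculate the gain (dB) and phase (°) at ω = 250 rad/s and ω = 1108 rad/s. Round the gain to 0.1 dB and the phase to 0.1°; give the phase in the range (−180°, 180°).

Substitute s = j250:
Numerator: 10(j250) + 250 = 250 + j2500
Denominator: (j250) + 553 = 553 + j250
|N| = √(250² + 2500²) ≈ 2512.5, ∠N ≈ 84.29°
|D| = √(553² + 250²) ≈ 606.88, ∠D ≈ 24.33°
|T| = 2512.5 / 606.88 ≈ 4.14
Gain = 20 log₁₀(4.14) ≈ 12.34 dB
∠T = 84.29° − 24.33° = 59.96°

Substitute s = j1108:
Numerator: 10(j1108) + 250 = 250 + j11080
Denominator: (j1108) + 553 = 553 + j1108
|N| = √(250² + 11080²) ≈ 11083, ∠N ≈ 88.71°
|D| = √(553² + 1108²) ≈ 1238.3, ∠D ≈ 63.48°
|T| = 11083 / 1238.3 ≈ 8.9502
Gain = 20 log₁₀(8.9502) ≈ 19.04 dB
∠T = 88.71° − 63.48° = 25.23°

ω = 250: 12.3 dB, 60.0°; ω = 1108: 19.0 dB, 25.2°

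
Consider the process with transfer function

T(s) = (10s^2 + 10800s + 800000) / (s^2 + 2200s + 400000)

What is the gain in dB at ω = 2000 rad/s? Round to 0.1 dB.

Substitute s = j2000:
Numerator: 10(j2000)^2 + 10800(j2000) + 800000 = -39200000 + j21600000
Denominator: (j2000)^2 + 2200(j2000) + 400000 = -3600000 + j4400000
|N| = √(39200000² + 21600000²) ≈ 4.4757e+07, ∠N ≈ 151.14°
|D| = √(3600000² + 4400000²) ≈ 5.6851e+06, ∠D ≈ 129.29°
|T| = 4.4757e+07 / 5.6851e+06 ≈ 7.8727
Gain = 20 log₁₀(7.8727) ≈ 17.92 dB

17.9 dB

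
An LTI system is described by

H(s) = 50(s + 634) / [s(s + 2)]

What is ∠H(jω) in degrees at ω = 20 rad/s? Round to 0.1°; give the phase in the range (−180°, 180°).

-172.5°

At s = jω = j20:
zero (s+634): 634 + j20 → |·| = √(634²+20²) = √402356 ≈ 634.32, ∠ = arctan(20/634) ≈ 1.81°
pole (s+2): 2 + j20 → |·| = √(2²+20²) = √404 ≈ 20.1, ∠ = arctan(20/2) ≈ 84.29°
pole at origin: |s| = 20, ∠ = 90.00° (in denominator)
∠H = 1.81° − 174.29° = -172.48°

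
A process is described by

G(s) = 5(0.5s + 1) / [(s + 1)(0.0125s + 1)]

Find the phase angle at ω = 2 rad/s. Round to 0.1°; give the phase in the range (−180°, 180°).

At ω = 2 rad/s:
zero (1 + j2·0.5) = 1 + j1 → |·| ≈ 1.4142, ∠ ≈ 45.00°
pole (1 + j2·1) = 1 + j2 → |·| ≈ 2.2361, ∠ ≈ 63.43°
pole (1 + j2·0.0125) = 1 + j0.025 → |·| ≈ 1.0003, ∠ ≈ 1.43°
∠G = (45.00°) − (63.43° + 1.43°) = -19.86°

-19.9°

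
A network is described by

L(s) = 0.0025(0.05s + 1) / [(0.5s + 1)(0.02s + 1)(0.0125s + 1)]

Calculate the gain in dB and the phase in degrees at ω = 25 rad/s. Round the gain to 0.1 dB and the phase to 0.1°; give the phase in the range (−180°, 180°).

At ω = 25 rad/s:
zero (1 + j25·0.05) = 1 + j1.25 → |·| ≈ 1.6008, ∠ ≈ 51.34°
pole (1 + j25·0.5) = 1 + j12.5 → |·| ≈ 12.54, ∠ ≈ 85.43°
pole (1 + j25·0.02) = 1 + j0.5 → |·| ≈ 1.118, ∠ ≈ 26.57°
pole (1 + j25·0.0125) = 1 + j0.3125 → |·| ≈ 1.0477, ∠ ≈ 17.35°
|L| = 0.0025 · 1.6008 / (12.54 · 1.118 · 1.0477) ≈ 0.00027246
Gain = 20 log₁₀(0.00027246) ≈ -71.29 dB
∠L = (51.34°) − (85.43° + 26.57° + 17.35°) = -78.01°

-71.3 dB, -78.0°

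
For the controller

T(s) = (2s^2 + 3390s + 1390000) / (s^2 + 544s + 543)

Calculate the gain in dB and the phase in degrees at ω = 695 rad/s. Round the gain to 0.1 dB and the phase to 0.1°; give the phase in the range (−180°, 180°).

Substitute s = j695:
Numerator: 2(j695)^2 + 3390(j695) + 1390000 = 423950 + j2356050
Denominator: (j695)^2 + 544(j695) + 543 = -482482 + j378080
|N| = √(423950² + 2356050²) ≈ 2.3939e+06, ∠N ≈ 79.80°
|D| = √(482482² + 378080²) ≈ 6.1297e+05, ∠D ≈ 141.92°
|T| = 2.3939e+06 / 6.1297e+05 ≈ 3.9054
Gain = 20 log₁₀(3.9054) ≈ 11.83 dB
∠T = 79.80° − 141.92° = -62.12°

11.8 dB, -62.1°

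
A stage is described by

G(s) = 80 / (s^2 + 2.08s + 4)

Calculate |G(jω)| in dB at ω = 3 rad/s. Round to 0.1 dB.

20.0 dB

At s = jω = j3:
quadratic: (j3)² + 2.08·j3 + 4 = -5 + j6.24 → |·| ≈ 7.9961, ∠ ≈ 128.70°
|G| = 80 / 7.9961 ≈ 10.005
Gain = 20 log₁₀(10.005) ≈ 20.00 dB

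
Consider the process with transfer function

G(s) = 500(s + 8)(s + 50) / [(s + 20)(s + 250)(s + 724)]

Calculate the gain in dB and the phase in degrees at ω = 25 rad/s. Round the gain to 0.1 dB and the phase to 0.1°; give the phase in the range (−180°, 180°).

At s = jω = j25:
zero (s+8): 8 + j25 → |·| = √(8²+25²) = √689 ≈ 26.249, ∠ = arctan(25/8) ≈ 72.26°
zero (s+50): 50 + j25 → |·| = √(50²+25²) = √3125 ≈ 55.902, ∠ = arctan(25/50) ≈ 26.57°
pole (s+20): 20 + j25 → |·| = √(20²+25²) = √1025 ≈ 32.016, ∠ = arctan(25/20) ≈ 51.34°
pole (s+250): 250 + j25 → |·| = √(250²+25²) = √63125 ≈ 251.25, ∠ = arctan(25/250) ≈ 5.71°
pole (s+724): 724 + j25 → |·| = √(724²+25²) = √524801 ≈ 724.43, ∠ = arctan(25/724) ≈ 1.98°
|G| = 500 · 1467.4 / 5.8273e+06 ≈ 0.12591
Gain = 20 log₁₀(0.12591) ≈ -18.00 dB
∠G = 98.83° − 59.03° = 39.80°

-18.0 dB, 39.8°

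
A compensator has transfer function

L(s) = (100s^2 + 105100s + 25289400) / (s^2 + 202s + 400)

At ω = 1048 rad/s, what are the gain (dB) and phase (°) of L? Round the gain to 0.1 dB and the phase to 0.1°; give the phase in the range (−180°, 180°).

Substitute s = j1048:
Numerator: 100(j1048)^2 + 105100(j1048) + 25289400 = -84541000 + j110144800
Denominator: (j1048)^2 + 202(j1048) + 400 = -1097904 + j211696
|N| = √(84541000² + 110144800²) ≈ 1.3885e+08, ∠N ≈ 127.51°
|D| = √(1097904² + 211696²) ≈ 1.1181e+06, ∠D ≈ 169.09°
|L| = 1.3885e+08 / 1.1181e+06 ≈ 124.18
Gain = 20 log₁₀(124.18) ≈ 41.88 dB
∠L = 127.51° − 169.09° = -41.58°

41.9 dB, -41.6°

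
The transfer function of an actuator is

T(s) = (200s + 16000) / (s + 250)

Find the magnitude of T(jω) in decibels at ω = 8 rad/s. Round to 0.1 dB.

Substitute s = j8:
Numerator: 200(j8) + 16000 = 16000 + j1600
Denominator: (j8) + 250 = 250 + j8
|N| = √(16000² + 1600²) ≈ 16080, ∠N ≈ 5.71°
|D| = √(250² + 8²) ≈ 250.13, ∠D ≈ 1.83°
|T| = 16080 / 250.13 ≈ 64.287
Gain = 20 log₁₀(64.287) ≈ 36.16 dB

36.2 dB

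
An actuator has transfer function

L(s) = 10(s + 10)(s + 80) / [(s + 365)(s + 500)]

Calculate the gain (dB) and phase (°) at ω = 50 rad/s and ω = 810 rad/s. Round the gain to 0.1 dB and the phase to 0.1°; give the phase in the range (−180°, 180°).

At s = jω = j50:
zero (s+10): 10 + j50 → |·| = √(10²+50²) = √2600 ≈ 50.99, ∠ = arctan(50/10) ≈ 78.69°
zero (s+80): 80 + j50 → |·| = √(80²+50²) = √8900 ≈ 94.34, ∠ = arctan(50/80) ≈ 32.01°
pole (s+365): 365 + j50 → |·| = √(365²+50²) = √135725 ≈ 368.41, ∠ = arctan(50/365) ≈ 7.80°
pole (s+500): 500 + j50 → |·| = √(500²+50²) = √252500 ≈ 502.49, ∠ = arctan(50/500) ≈ 5.71°
|L| = 10 · 4810.4 / 1.8512e+05 ≈ 0.25985
Gain = 20 log₁₀(0.25985) ≈ -11.71 dB
∠L = 110.70° − 13.51° = 97.19°

At s = jω = j810:
zero (s+10): 10 + j810 → |·| = √(10²+810²) = √656200 ≈ 810.06, ∠ = arctan(810/10) ≈ 89.29°
zero (s+80): 80 + j810 → |·| = √(80²+810²) = √662500 ≈ 813.94, ∠ = arctan(810/80) ≈ 84.36°
pole (s+365): 365 + j810 → |·| = √(365²+810²) = √789325 ≈ 888.44, ∠ = arctan(810/365) ≈ 65.74°
pole (s+500): 500 + j810 → |·| = √(500²+810²) = √906100 ≈ 951.89, ∠ = arctan(810/500) ≈ 58.31°
|L| = 10 · 6.5934e+05 / 8.457e+05 ≈ 7.7964
Gain = 20 log₁₀(7.7964) ≈ 17.84 dB
∠L = 173.65° − 124.05° = 49.60°

ω = 50: -11.7 dB, 97.2°; ω = 810: 17.8 dB, 49.6°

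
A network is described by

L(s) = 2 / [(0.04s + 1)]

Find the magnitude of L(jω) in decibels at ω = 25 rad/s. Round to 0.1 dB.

At ω = 25 rad/s:
pole (1 + j25·0.04) = 1 + j1 → |·| ≈ 1.4142, ∠ ≈ 45.00°
|L| = 2 · 1 / (1.4142) ≈ 1.4142
Gain = 20 log₁₀(1.4142) ≈ 3.01 dB

3.0 dB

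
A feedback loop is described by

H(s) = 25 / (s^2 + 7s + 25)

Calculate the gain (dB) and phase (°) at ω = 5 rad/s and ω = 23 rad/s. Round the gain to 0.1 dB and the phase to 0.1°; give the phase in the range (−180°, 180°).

At s = jω = j5:
quadratic: (j5)² + 7·j5 + 25 = 0 + j35 → |·| ≈ 35, ∠ ≈ 90.00°
|H| = 25 / 35 ≈ 0.71429
Gain = 20 log₁₀(0.71429) ≈ -2.92 dB
∠H = 0.00° − 90.00° = -90.00°

At s = jω = j23:
quadratic: (j23)² + 7·j23 + 25 = -504 + j161 → |·| ≈ 529.09, ∠ ≈ 162.28°
|H| = 25 / 529.09 ≈ 0.047251
Gain = 20 log₁₀(0.047251) ≈ -26.51 dB
∠H = 0.00° − 162.28° = -162.28°

ω = 5: -2.9 dB, -90.0°; ω = 23: -26.5 dB, -162.3°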